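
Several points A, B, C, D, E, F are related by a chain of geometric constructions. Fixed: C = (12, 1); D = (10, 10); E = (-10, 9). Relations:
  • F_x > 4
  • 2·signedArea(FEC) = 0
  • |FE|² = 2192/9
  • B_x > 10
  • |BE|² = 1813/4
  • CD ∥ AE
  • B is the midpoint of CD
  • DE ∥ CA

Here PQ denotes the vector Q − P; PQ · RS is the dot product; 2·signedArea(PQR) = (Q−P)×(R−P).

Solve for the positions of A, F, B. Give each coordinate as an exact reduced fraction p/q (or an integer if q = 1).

1. A_x = -8  [CD ∥ AE ∩ DE ∥ CA]
2. A_y = 0  [CD ∥ AE ∩ DE ∥ CA]
   → A = (-8, 0)
3. F_x = 14/3  [line 8·x + 22·y + -118 = 0 ∩ |FE|² = 2192/9]
4. F_y = 11/3  [line 8·x + 22·y + -118 = 0 ∩ |FE|² = 2192/9]
   → F = (14/3, 11/3)
5. B_x = 11  [B is the midpoint of CD]
6. B_y = 11/2  [B is the midpoint of CD]
   → B = (11, 11/2)

A = (-8, 0)
B = (11, 11/2)
F = (14/3, 11/3)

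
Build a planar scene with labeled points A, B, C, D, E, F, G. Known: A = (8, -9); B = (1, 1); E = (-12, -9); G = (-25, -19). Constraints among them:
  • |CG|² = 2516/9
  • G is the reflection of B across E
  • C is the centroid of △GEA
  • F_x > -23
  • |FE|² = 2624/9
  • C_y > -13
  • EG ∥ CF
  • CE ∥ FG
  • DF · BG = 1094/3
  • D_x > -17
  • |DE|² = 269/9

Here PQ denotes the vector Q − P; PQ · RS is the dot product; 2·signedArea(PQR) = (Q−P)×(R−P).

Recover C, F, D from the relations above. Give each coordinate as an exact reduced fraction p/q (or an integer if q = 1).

1. C_x = -29/3  [C is the centroid of △GEA]
2. C_y = -37/3  [C is the centroid of △GEA]
   → C = (-29/3, -37/3)
3. F_x = -68/3  [CE ∥ FG ∩ EG ∥ CF]
4. F_y = -67/3  [CE ∥ FG ∩ EG ∥ CF]
   → F = (-68/3, -67/3)
5. D_x = -49/3  [line 26·x + 20·y + 2014/3 = 0 ∩ |DE|² = 269/9]
6. D_y = -37/3  [line 26·x + 20·y + 2014/3 = 0 ∩ |DE|² = 269/9]
   → D = (-49/3, -37/3)

C = (-29/3, -37/3)
D = (-49/3, -37/3)
F = (-68/3, -67/3)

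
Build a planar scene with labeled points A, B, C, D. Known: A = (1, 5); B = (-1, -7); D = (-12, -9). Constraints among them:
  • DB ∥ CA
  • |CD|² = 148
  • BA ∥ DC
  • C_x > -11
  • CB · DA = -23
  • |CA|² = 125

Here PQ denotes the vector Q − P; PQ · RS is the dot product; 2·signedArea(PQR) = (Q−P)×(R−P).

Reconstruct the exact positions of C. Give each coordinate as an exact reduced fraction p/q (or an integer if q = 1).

C = (-10, 3)

1. C_x = -10  [DB ∥ CA ∩ BA ∥ DC]
2. C_y = 3  [DB ∥ CA ∩ BA ∥ DC]
   → C = (-10, 3)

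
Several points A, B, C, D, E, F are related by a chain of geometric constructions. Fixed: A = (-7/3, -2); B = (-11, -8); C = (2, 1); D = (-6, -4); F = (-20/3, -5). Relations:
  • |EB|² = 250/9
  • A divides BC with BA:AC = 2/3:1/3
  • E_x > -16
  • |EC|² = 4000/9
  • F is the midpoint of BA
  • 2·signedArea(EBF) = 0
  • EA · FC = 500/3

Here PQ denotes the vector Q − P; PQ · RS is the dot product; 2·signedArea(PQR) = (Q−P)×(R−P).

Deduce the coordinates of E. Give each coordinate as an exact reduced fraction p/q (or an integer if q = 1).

1. E_x = -46/3  [2·signedArea(EBF) = 0 ∩ EA · FC = 500/3]
2. E_y = -11  [2·signedArea(EBF) = 0 ∩ EA · FC = 500/3]
   → E = (-46/3, -11)

E = (-46/3, -11)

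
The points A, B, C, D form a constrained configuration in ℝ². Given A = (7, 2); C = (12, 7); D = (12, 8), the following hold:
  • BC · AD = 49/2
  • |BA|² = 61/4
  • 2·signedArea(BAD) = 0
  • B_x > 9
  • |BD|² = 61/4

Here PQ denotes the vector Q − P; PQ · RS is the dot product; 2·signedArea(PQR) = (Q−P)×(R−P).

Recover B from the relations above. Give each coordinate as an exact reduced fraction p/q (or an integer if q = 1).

1. B_x = 19/2  [2·signedArea(BAD) = 0 ∩ BC · AD = 49/2]
2. B_y = 5  [2·signedArea(BAD) = 0 ∩ BC · AD = 49/2]
   → B = (19/2, 5)

B = (19/2, 5)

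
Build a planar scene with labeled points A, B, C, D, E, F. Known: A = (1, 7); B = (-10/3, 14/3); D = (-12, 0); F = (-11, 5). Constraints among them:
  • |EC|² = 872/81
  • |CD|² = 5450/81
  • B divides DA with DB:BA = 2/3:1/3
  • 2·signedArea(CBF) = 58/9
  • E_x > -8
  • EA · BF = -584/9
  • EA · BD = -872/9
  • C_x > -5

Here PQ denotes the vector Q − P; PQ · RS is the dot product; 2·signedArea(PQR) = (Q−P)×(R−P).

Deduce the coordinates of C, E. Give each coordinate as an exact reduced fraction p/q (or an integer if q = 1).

1. C_x = -43/9  [line -1/3·x + -23/3·y + 254/9 = 0 ∩ |CD|² = 5450/81]
2. C_y = 35/9  [line -1/3·x + -23/3·y + 254/9 = 0 ∩ |CD|² = 5450/81]
   → C = (-43/9, 35/9)
3. E_x = -23/3  [EA · BD = -872/9 ∩ EA · BF = -584/9]
4. E_y = 7/3  [EA · BD = -872/9 ∩ EA · BF = -584/9]
   → E = (-23/3, 7/3)

C = (-43/9, 35/9)
E = (-23/3, 7/3)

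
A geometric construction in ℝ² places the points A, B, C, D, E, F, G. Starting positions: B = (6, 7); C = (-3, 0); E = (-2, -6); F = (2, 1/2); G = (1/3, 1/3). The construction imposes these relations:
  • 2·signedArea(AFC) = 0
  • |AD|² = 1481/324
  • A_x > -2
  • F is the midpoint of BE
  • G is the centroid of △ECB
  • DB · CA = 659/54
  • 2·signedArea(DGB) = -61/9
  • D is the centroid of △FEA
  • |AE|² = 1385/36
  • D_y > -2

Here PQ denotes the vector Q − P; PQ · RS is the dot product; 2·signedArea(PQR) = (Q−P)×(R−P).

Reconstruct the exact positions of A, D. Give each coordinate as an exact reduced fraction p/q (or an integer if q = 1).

1. A_x = -4/3  [line 1/2·x + -5·y + 3/2 = 0 ∩ |AE|² = 1385/36]
2. A_y = 1/6  [line 1/2·x + -5·y + 3/2 = 0 ∩ |AE|² = 1385/36]
   → A = (-4/3, 1/6)
3. D_x = -4/9  [D is the centroid of △FEA]
4. D_y = -16/9  [D is the centroid of △FEA]
   → D = (-4/9, -16/9)

A = (-4/3, 1/6)
D = (-4/9, -16/9)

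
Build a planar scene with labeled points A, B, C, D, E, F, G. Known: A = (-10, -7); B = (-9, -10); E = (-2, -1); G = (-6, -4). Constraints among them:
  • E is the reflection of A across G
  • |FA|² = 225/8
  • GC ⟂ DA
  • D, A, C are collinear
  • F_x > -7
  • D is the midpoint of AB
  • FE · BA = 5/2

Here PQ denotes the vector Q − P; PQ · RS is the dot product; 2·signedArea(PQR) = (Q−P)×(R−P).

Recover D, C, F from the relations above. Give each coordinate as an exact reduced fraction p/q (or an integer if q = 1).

C = (-21/2, -11/2)
D = (-19/2, -17/2)
F = (-25/4, -13/4)

1. D_x = -19/2  [D is the midpoint of AB]
2. D_y = -17/2  [D is the midpoint of AB]
   → D = (-19/2, -17/2)
3. C_x = -21/2  [D, A, C are collinear ∩ GC ⟂ DA]
4. C_y = -11/2  [D, A, C are collinear ∩ GC ⟂ DA]
   → C = (-21/2, -11/2)
5. F_x = -25/4  [line 1·x + -3·y + -7/2 = 0 ∩ |FA|² = 225/8]
6. F_y = -13/4  [line 1·x + -3·y + -7/2 = 0 ∩ |FA|² = 225/8]
   → F = (-25/4, -13/4)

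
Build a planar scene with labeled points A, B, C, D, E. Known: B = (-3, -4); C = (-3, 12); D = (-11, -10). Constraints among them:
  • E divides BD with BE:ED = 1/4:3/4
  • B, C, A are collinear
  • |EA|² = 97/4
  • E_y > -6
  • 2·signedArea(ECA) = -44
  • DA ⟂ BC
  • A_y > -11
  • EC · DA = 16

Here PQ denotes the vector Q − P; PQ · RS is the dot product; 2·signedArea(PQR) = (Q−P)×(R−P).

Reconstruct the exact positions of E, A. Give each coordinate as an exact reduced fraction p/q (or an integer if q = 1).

1. E_x = -5  [E divides BD with BE:ED = 1/4:3/4]
2. E_y = -11/2  [E divides BD with BE:ED = 1/4:3/4]
   → E = (-5, -11/2)
3. A_x = -3  [B, C, A are collinear ∩ DA ⟂ BC]
4. A_y = -10  [B, C, A are collinear ∩ DA ⟂ BC]
   → A = (-3, -10)

A = (-3, -10)
E = (-5, -11/2)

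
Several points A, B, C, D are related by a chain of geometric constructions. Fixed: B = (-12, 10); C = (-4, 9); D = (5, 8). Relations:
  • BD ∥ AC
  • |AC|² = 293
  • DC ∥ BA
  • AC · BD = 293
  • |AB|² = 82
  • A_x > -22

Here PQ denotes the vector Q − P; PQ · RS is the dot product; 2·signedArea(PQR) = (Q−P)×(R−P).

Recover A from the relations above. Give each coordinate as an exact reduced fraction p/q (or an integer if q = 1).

1. A_x = -21  [BD ∥ AC ∩ DC ∥ BA]
2. A_y = 11  [BD ∥ AC ∩ DC ∥ BA]
   → A = (-21, 11)

A = (-21, 11)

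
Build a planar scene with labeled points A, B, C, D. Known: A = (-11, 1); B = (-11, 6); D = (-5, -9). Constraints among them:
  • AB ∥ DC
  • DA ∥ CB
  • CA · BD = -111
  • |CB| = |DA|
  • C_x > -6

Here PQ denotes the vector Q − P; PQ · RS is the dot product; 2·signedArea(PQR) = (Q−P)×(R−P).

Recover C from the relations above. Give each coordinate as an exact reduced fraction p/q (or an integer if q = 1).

1. C_x = -5  [DA ∥ CB ∩ AB ∥ DC]
2. C_y = -4  [DA ∥ CB ∩ AB ∥ DC]
   → C = (-5, -4)

C = (-5, -4)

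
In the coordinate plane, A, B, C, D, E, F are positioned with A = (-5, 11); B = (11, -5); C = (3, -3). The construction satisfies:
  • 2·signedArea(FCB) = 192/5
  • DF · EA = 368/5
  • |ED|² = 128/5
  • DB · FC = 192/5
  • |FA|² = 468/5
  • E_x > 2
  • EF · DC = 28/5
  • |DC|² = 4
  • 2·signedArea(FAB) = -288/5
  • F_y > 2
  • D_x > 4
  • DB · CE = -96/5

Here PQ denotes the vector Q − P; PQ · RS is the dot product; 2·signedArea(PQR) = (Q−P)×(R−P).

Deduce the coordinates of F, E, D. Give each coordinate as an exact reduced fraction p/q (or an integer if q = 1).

D = (23/5, -9/5)
E = (3, 3)
F = (-1/5, 13/5)

1. F_x = -1/5  [2·signedArea(FAB) = -288/5 ∩ 2·signedArea(FCB) = 192/5]
2. F_y = 13/5  [2·signedArea(FAB) = -288/5 ∩ 2·signedArea(FCB) = 192/5]
   → F = (-1/5, 13/5)
3. D_x = 23/5  [line -16/5·x + 28/5·y + 124/5 = 0 ∩ |DC|² = 4]
4. D_y = -9/5  [line -16/5·x + 28/5·y + 124/5 = 0 ∩ |DC|² = 4]
   → D = (23/5, -9/5)
5. E_x = 3  [EF · DC = 28/5 ∩ DB · CE = -96/5]
6. E_y = 3  [EF · DC = 28/5 ∩ DB · CE = -96/5]
   → E = (3, 3)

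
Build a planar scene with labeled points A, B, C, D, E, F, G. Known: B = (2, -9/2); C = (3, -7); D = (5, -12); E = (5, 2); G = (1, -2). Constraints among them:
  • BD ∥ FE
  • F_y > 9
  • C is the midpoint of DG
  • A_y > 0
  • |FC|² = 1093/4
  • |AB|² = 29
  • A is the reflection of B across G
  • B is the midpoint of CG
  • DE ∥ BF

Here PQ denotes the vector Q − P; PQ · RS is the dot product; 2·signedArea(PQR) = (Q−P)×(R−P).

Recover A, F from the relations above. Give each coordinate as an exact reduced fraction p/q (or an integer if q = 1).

A = (0, 1/2)
F = (2, 19/2)

1. A_x = 0  [A is the reflection of B across G]
2. A_y = 1/2  [A is the reflection of B across G]
   → A = (0, 1/2)
3. F_x = 2  [BD ∥ FE ∩ DE ∥ BF]
4. F_y = 19/2  [BD ∥ FE ∩ DE ∥ BF]
   → F = (2, 19/2)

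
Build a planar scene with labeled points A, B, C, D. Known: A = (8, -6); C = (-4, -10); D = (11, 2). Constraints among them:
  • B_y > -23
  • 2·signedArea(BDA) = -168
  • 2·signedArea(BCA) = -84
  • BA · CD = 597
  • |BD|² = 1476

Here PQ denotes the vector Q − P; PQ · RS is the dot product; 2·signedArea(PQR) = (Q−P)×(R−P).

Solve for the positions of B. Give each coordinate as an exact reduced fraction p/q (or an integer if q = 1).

1. B_x = -19  [BA · CD = 597 ∩ 2·signedArea(BCA) = -84]
2. B_y = -22  [BA · CD = 597 ∩ 2·signedArea(BCA) = -84]
   → B = (-19, -22)

B = (-19, -22)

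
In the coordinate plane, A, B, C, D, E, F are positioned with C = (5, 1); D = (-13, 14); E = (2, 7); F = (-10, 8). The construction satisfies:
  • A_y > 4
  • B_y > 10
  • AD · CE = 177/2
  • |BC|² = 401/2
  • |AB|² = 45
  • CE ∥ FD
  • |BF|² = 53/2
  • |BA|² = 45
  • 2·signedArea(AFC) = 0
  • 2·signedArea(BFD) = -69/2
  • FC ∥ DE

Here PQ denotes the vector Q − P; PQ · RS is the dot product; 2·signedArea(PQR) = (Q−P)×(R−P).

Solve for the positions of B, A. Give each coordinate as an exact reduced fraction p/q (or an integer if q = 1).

A = (-5/2, 9/2)
B = (-11/2, 21/2)

1. B_x = -11/2  [line -6·x + -3·y + -3/2 = 0 ∩ |BC|² = 401/2]
2. B_y = 21/2  [line -6·x + -3·y + -3/2 = 0 ∩ |BC|² = 401/2]
   → B = (-11/2, 21/2)
3. A_x = -5/2  [2·signedArea(AFC) = 0 ∩ AD · CE = 177/2]
4. A_y = 9/2  [2·signedArea(AFC) = 0 ∩ AD · CE = 177/2]
   → A = (-5/2, 9/2)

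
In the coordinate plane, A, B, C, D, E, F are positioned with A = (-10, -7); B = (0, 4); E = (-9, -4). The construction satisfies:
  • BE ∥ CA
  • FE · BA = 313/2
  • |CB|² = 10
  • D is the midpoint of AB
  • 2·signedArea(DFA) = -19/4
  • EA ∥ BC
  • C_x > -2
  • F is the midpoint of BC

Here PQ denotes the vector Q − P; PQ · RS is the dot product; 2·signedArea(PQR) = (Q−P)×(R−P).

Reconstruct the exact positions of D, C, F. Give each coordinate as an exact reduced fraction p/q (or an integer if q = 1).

C = (-1, 1)
D = (-5, -3/2)
F = (-1/2, 5/2)

1. D_x = -5  [D is the midpoint of AB]
2. D_y = -3/2  [D is the midpoint of AB]
   → D = (-5, -3/2)
3. C_x = -1  [BE ∥ CA ∩ EA ∥ BC]
4. C_y = 1  [BE ∥ CA ∩ EA ∥ BC]
   → C = (-1, 1)
5. F_x = -1/2  [F is the midpoint of BC]
6. F_y = 5/2  [F is the midpoint of BC]
   → F = (-1/2, 5/2)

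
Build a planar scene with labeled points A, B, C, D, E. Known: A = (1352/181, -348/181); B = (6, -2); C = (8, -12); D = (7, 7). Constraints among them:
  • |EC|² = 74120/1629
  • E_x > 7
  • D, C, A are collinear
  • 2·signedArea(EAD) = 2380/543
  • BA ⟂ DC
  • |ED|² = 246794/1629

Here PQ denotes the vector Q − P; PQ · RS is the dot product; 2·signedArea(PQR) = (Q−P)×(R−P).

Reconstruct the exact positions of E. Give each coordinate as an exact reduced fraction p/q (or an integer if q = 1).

1. E_x = 3886/543  [line -1615/181·x + -85/181·y + 33320/543 = 0 ∩ |ED|² = 246794/1629]
2. E_y = -2882/543  [line -1615/181·x + -85/181·y + 33320/543 = 0 ∩ |ED|² = 246794/1629]
   → E = (3886/543, -2882/543)

E = (3886/543, -2882/543)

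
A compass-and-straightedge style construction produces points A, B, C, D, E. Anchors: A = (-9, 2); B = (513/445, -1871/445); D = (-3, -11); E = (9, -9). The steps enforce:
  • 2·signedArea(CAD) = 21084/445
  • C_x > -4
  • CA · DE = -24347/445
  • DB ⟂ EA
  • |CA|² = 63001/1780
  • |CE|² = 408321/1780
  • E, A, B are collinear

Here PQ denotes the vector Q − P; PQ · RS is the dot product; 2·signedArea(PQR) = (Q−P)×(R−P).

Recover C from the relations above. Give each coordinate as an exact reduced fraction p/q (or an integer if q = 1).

C = (-1746/445, -981/890)

1. C_x = -1746/445  [2·signedArea(CAD) = 21084/445 ∩ CA · DE = -24347/445]
2. C_y = -981/890  [2·signedArea(CAD) = 21084/445 ∩ CA · DE = -24347/445]
   → C = (-1746/445, -981/890)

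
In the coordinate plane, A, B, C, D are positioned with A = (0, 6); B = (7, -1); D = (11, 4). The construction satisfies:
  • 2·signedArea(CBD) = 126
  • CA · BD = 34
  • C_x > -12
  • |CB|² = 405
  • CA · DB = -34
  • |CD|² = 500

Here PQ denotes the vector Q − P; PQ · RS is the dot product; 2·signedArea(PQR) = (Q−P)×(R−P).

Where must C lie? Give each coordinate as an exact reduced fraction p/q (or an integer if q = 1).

C = (-11, 8)

1. C_x = -11  [CA · DB = -34 ∩ 2·signedArea(CBD) = 126]
2. C_y = 8  [CA · DB = -34 ∩ 2·signedArea(CBD) = 126]
   → C = (-11, 8)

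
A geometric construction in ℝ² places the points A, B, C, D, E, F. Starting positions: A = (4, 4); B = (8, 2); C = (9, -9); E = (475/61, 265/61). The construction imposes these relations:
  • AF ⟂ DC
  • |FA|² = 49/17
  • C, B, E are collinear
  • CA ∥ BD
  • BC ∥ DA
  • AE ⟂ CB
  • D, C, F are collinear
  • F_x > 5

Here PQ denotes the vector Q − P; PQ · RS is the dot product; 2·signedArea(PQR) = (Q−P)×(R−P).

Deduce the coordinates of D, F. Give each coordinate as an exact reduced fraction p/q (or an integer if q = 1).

1. D_x = 3  [BC ∥ DA ∩ CA ∥ BD]
2. D_y = 15  [BC ∥ DA ∩ CA ∥ BD]
   → D = (3, 15)
3. F_x = 96/17  [D, C, F are collinear ∩ AF ⟂ DC]
4. F_y = 75/17  [D, C, F are collinear ∩ AF ⟂ DC]
   → F = (96/17, 75/17)

D = (3, 15)
F = (96/17, 75/17)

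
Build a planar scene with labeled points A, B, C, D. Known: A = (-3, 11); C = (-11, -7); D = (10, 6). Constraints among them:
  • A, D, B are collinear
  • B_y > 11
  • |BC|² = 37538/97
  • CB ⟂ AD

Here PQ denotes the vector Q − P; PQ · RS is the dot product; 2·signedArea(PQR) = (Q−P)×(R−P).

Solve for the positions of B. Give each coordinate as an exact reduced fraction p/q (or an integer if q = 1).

B = (-382/97, 1102/97)

1. B_x = -382/97  [A, D, B are collinear ∩ CB ⟂ AD]
2. B_y = 1102/97  [A, D, B are collinear ∩ CB ⟂ AD]
   → B = (-382/97, 1102/97)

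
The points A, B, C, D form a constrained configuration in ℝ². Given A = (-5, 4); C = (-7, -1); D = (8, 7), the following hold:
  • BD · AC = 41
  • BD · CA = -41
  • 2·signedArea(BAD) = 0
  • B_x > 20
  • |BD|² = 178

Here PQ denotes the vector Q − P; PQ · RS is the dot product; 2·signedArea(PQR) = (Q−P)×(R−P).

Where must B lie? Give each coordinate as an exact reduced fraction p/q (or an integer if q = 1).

B = (21, 10)

1. B_x = 21  [2·signedArea(BAD) = 0 ∩ BD · CA = -41]
2. B_y = 10  [2·signedArea(BAD) = 0 ∩ BD · CA = -41]
   → B = (21, 10)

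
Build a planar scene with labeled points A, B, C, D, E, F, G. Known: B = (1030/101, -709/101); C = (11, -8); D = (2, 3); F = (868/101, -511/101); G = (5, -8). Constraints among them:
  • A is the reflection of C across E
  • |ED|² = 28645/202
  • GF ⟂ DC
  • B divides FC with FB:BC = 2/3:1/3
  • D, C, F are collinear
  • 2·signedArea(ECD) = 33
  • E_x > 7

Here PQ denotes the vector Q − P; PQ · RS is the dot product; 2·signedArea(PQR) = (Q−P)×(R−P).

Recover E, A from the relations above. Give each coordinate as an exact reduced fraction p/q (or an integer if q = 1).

1. E_x = 1535/202  [line -11·x + -9·y + 16 = 0 ∩ |ED|² = 28645/202]
2. E_y = -1517/202  [line -11·x + -9·y + 16 = 0 ∩ |ED|² = 28645/202]
   → E = (1535/202, -1517/202)
3. A_x = 424/101  [A is the reflection of C across E]
4. A_y = -709/101  [A is the reflection of C across E]
   → A = (424/101, -709/101)

A = (424/101, -709/101)
E = (1535/202, -1517/202)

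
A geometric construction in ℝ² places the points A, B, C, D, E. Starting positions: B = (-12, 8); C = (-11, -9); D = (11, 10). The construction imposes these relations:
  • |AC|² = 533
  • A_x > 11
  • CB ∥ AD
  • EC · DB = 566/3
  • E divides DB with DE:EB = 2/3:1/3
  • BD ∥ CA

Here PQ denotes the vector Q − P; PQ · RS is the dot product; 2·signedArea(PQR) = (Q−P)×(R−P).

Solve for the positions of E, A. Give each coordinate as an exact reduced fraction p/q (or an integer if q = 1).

A = (12, -7)
E = (-13/3, 26/3)

1. E_x = -13/3  [E divides DB with DE:EB = 2/3:1/3]
2. E_y = 26/3  [E divides DB with DE:EB = 2/3:1/3]
   → E = (-13/3, 26/3)
3. A_x = 12  [CB ∥ AD ∩ BD ∥ CA]
4. A_y = -7  [CB ∥ AD ∩ BD ∥ CA]
   → A = (12, -7)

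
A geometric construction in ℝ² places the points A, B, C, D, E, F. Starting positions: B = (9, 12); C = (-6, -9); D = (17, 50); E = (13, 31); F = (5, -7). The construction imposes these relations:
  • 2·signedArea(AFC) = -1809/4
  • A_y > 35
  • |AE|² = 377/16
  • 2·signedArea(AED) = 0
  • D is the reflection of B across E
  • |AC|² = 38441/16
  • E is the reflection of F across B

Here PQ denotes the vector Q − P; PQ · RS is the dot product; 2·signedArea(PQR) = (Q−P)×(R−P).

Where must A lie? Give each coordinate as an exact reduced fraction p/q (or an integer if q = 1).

1. A_x = 14  [2·signedArea(AED) = 0 ∩ 2·signedArea(AFC) = -1809/4]
2. A_y = 143/4  [2·signedArea(AED) = 0 ∩ 2·signedArea(AFC) = -1809/4]
   → A = (14, 143/4)

A = (14, 143/4)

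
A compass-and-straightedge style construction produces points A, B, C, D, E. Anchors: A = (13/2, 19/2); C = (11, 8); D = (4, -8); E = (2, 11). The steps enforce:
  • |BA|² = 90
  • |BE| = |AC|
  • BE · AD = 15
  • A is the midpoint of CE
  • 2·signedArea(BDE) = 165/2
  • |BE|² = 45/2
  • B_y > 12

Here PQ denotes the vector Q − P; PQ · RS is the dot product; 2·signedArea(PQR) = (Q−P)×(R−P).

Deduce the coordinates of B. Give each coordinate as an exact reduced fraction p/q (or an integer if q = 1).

1. B_x = -5/2  [BE · AD = 15 ∩ 2·signedArea(BDE) = 165/2]
2. B_y = 25/2  [BE · AD = 15 ∩ 2·signedArea(BDE) = 165/2]
   → B = (-5/2, 25/2)

B = (-5/2, 25/2)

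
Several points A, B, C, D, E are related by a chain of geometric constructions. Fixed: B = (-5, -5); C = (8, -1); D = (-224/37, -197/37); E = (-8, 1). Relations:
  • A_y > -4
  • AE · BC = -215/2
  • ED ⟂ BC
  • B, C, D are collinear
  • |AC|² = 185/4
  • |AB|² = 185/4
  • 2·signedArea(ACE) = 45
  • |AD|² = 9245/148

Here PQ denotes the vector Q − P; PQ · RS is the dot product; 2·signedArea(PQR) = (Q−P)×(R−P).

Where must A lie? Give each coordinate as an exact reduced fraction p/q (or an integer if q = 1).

1. A_x = 3/2  [2·signedArea(ACE) = 45 ∩ AE · BC = -215/2]
2. A_y = -3  [2·signedArea(ACE) = 45 ∩ AE · BC = -215/2]
   → A = (3/2, -3)

A = (3/2, -3)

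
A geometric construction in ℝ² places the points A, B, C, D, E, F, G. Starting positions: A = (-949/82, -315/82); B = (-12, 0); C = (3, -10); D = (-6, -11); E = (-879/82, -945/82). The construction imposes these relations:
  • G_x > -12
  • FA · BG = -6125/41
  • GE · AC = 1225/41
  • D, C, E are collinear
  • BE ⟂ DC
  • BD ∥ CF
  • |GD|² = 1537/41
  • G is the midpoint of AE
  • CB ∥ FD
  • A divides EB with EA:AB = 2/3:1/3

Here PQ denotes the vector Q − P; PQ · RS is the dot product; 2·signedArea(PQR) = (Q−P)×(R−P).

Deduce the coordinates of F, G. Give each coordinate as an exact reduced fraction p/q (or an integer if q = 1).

1. F_x = 9  [CB ∥ FD ∩ BD ∥ CF]
2. F_y = -21  [CB ∥ FD ∩ BD ∥ CF]
   → F = (9, -21)
3. G_x = -457/41  [G is the midpoint of AE]
4. G_y = -315/41  [G is the midpoint of AE]
   → G = (-457/41, -315/41)

F = (9, -21)
G = (-457/41, -315/41)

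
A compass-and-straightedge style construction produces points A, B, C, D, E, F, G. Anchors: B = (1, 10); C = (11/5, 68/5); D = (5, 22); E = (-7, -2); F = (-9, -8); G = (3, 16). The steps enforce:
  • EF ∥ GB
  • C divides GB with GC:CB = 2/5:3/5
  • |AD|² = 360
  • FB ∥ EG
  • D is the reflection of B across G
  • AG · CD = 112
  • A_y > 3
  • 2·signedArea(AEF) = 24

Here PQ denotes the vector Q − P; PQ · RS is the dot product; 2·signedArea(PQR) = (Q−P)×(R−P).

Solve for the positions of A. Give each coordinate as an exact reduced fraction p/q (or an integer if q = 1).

A = (-1, 4)

1. A_x = -1  [2·signedArea(AEF) = 24 ∩ AG · CD = 112]
2. A_y = 4  [2·signedArea(AEF) = 24 ∩ AG · CD = 112]
   → A = (-1, 4)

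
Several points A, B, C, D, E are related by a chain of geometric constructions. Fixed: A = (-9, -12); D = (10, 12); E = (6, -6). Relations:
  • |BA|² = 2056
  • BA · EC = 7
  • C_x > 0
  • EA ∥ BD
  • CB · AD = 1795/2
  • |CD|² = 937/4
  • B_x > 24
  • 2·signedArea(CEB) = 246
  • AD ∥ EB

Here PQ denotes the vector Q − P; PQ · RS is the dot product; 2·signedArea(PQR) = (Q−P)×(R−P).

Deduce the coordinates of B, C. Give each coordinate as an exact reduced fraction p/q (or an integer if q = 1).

1. B_x = 25  [EA ∥ BD ∩ AD ∥ EB]
2. B_y = 18  [EA ∥ BD ∩ AD ∥ EB]
   → B = (25, 18)
3. C_x = 1/2  [2·signedArea(CEB) = 246 ∩ CB · AD = 1795/2]
4. C_y = 0  [2·signedArea(CEB) = 246 ∩ CB · AD = 1795/2]
   → C = (1/2, 0)

B = (25, 18)
C = (1/2, 0)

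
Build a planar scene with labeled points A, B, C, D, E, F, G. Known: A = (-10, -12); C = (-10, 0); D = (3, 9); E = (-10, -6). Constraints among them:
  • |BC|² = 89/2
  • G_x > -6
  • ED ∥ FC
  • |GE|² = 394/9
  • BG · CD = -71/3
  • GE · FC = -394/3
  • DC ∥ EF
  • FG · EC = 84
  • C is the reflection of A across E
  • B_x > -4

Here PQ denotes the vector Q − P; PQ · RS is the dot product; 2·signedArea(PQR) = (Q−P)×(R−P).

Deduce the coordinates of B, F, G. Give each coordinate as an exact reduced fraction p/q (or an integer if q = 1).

1. F_x = -23  [ED ∥ FC ∩ DC ∥ EF]
2. F_y = -15  [ED ∥ FC ∩ DC ∥ EF]
   → F = (-23, -15)
3. G_x = -17/3  [GE · FC = -394/3 ∩ FG · EC = 84]
4. G_y = -1  [GE · FC = -394/3 ∩ FG · EC = 84]
   → G = (-17/3, -1)
5. B_x = -7/2  [line -13·x + -9·y + -59 = 0 ∩ |BC|² = 89/2]
6. B_y = -3/2  [line -13·x + -9·y + -59 = 0 ∩ |BC|² = 89/2]
   → B = (-7/2, -3/2)

B = (-7/2, -3/2)
F = (-23, -15)
G = (-17/3, -1)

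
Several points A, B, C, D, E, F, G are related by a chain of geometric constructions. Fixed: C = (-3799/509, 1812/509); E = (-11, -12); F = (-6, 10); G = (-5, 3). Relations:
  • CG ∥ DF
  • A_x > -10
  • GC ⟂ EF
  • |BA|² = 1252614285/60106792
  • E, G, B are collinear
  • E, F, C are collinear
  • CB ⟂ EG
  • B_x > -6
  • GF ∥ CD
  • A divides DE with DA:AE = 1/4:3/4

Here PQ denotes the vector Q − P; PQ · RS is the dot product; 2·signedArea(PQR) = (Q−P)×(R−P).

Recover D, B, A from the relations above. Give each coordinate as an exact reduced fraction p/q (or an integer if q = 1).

A = (-18523/2036, 10017/2036)
B = (-75971/14761, 38868/14761)
D = (-4308/509, 5375/509)

1. D_x = -4308/509  [CG ∥ DF ∩ GF ∥ CD]
2. D_y = 5375/509  [CG ∥ DF ∩ GF ∥ CD]
   → D = (-4308/509, 5375/509)
3. B_x = -75971/14761  [E, G, B are collinear ∩ CB ⟂ EG]
4. B_y = 38868/14761  [E, G, B are collinear ∩ CB ⟂ EG]
   → B = (-75971/14761, 38868/14761)
5. A_x = -18523/2036  [A divides DE with DA:AE = 1/4:3/4]
6. A_y = 10017/2036  [A divides DE with DA:AE = 1/4:3/4]
   → A = (-18523/2036, 10017/2036)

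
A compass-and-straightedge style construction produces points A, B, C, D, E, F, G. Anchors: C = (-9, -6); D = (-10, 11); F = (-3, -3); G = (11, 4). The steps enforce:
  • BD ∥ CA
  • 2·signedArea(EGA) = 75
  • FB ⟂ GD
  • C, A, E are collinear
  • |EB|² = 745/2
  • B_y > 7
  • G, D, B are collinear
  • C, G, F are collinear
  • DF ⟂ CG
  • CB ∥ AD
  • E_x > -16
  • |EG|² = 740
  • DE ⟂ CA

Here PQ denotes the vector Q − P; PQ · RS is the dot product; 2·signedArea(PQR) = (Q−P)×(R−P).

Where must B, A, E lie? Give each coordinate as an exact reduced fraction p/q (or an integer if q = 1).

1. B_x = 1/2  [G, D, B are collinear ∩ FB ⟂ GD]
2. B_y = 15/2  [G, D, B are collinear ∩ FB ⟂ GD]
   → B = (1/2, 15/2)
3. A_x = -39/2  [CB ∥ AD ∩ BD ∥ CA]
4. A_y = -5/2  [CB ∥ AD ∩ BD ∥ CA]
   → A = (-39/2, -5/2)
5. E_x = -15  [C, A, E are collinear ∩ DE ⟂ CA]
6. E_y = -4  [C, A, E are collinear ∩ DE ⟂ CA]
   → E = (-15, -4)

A = (-39/2, -5/2)
B = (1/2, 15/2)
E = (-15, -4)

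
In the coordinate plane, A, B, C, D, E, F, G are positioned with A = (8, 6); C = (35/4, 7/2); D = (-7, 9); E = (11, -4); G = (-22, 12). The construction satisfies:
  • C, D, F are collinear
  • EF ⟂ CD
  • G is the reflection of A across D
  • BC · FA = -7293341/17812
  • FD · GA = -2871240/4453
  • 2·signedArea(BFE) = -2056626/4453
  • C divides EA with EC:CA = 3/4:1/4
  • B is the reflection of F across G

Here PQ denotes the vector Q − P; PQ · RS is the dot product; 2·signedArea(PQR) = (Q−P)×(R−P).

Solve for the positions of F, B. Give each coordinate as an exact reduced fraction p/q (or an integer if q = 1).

1. F_x = 58289/4453  [C, D, F are collinear ∩ EF ⟂ CD]
2. F_y = 8837/4453  [C, D, F are collinear ∩ EF ⟂ CD]
   → F = (58289/4453, 8837/4453)
3. B_x = -254221/4453  [B is the reflection of F across G]
4. B_y = 98035/4453  [B is the reflection of F across G]
   → B = (-254221/4453, 98035/4453)

B = (-254221/4453, 98035/4453)
F = (58289/4453, 8837/4453)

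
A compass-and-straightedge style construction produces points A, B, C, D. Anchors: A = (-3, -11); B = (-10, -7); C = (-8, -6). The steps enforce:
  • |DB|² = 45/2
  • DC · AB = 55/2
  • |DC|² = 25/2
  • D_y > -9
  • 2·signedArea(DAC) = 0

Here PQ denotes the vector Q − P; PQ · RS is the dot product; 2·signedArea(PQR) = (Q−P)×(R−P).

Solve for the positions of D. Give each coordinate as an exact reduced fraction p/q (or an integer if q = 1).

D = (-11/2, -17/2)

1. D_x = -11/2  [2·signedArea(DAC) = 0 ∩ DC · AB = 55/2]
2. D_y = -17/2  [2·signedArea(DAC) = 0 ∩ DC · AB = 55/2]
   → D = (-11/2, -17/2)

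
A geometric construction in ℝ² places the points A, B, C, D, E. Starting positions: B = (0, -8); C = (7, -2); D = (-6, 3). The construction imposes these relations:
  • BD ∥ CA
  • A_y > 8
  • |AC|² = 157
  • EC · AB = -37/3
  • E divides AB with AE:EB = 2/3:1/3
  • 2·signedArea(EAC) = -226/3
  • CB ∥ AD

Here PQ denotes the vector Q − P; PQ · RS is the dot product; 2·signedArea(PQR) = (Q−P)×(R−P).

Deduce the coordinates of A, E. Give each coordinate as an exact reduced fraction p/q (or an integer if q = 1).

A = (1, 9)
E = (1/3, -7/3)

1. A_x = 1  [CB ∥ AD ∩ BD ∥ CA]
2. A_y = 9  [CB ∥ AD ∩ BD ∥ CA]
   → A = (1, 9)
3. E_x = 1/3  [E divides AB with AE:EB = 2/3:1/3]
4. E_y = -7/3  [E divides AB with AE:EB = 2/3:1/3]
   → E = (1/3, -7/3)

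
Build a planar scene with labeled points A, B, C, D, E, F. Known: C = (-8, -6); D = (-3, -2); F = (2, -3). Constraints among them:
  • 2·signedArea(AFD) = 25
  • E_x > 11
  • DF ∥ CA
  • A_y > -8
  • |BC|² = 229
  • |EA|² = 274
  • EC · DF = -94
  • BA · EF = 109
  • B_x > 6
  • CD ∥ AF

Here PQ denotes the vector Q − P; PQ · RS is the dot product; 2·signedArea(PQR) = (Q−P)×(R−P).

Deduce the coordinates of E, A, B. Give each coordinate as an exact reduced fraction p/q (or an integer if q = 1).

A = (-3, -7)
B = (7, -4)
E = (12, 0)

1. A_x = -3  [CD ∥ AF ∩ DF ∥ CA]
2. A_y = -7  [CD ∥ AF ∩ DF ∥ CA]
   → A = (-3, -7)
3. E_x = 12  [line -5·x + 1·y + 60 = 0 ∩ |EA|² = 274]
4. E_y = 0  [line -5·x + 1·y + 60 = 0 ∩ |EA|² = 274]
   → E = (12, 0)
5. B_x = 7  [line 10·x + 3·y + -58 = 0 ∩ |BC|² = 229]
6. B_y = -4  [line 10·x + 3·y + -58 = 0 ∩ |BC|² = 229]
   → B = (7, -4)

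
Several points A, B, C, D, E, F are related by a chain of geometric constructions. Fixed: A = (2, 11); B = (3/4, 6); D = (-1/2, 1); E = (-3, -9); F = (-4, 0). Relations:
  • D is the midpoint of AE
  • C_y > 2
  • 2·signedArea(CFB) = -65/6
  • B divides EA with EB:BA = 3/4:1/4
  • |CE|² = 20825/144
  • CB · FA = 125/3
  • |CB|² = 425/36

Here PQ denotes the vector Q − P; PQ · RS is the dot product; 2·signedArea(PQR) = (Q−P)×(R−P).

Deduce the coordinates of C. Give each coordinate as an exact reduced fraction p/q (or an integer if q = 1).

C = (-1/12, 8/3)

1. C_x = -1/12  [2·signedArea(CFB) = -65/6 ∩ CB · FA = 125/3]
2. C_y = 8/3  [2·signedArea(CFB) = -65/6 ∩ CB · FA = 125/3]
   → C = (-1/12, 8/3)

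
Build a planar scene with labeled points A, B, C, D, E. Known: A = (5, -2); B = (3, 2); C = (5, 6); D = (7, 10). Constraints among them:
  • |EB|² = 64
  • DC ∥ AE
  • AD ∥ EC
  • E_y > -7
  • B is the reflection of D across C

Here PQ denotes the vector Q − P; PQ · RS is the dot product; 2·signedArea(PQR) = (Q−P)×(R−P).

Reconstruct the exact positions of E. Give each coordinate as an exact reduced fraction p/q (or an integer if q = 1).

E = (3, -6)

1. E_x = 3  [AD ∥ EC ∩ DC ∥ AE]
2. E_y = -6  [AD ∥ EC ∩ DC ∥ AE]
   → E = (3, -6)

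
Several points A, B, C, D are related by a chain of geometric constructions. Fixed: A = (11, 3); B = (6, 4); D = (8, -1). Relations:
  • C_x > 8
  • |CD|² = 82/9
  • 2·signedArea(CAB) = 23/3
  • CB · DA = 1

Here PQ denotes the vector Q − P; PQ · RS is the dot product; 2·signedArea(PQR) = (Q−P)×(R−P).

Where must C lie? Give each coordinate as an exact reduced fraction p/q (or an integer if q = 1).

C = (25/3, 2)

1. C_x = 25/3  [2·signedArea(CAB) = 23/3 ∩ CB · DA = 1]
2. C_y = 2  [2·signedArea(CAB) = 23/3 ∩ CB · DA = 1]
   → C = (25/3, 2)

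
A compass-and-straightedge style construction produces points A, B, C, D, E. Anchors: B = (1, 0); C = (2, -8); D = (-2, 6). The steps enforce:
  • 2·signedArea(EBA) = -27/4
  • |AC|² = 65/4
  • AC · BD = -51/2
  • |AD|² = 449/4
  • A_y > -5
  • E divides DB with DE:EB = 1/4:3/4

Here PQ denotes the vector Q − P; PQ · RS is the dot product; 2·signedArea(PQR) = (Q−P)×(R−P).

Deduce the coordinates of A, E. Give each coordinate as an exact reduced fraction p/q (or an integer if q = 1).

A = (3/2, -4)
E = (-5/4, 9/2)

1. A_x = 3/2  [line 3·x + -6·y + -57/2 = 0 ∩ |AC|² = 65/4]
2. A_y = -4  [line 3·x + -6·y + -57/2 = 0 ∩ |AC|² = 65/4]
   → A = (3/2, -4)
3. E_x = -5/4  [E divides DB with DE:EB = 1/4:3/4]
4. E_y = 9/2  [E divides DB with DE:EB = 1/4:3/4]
   → E = (-5/4, 9/2)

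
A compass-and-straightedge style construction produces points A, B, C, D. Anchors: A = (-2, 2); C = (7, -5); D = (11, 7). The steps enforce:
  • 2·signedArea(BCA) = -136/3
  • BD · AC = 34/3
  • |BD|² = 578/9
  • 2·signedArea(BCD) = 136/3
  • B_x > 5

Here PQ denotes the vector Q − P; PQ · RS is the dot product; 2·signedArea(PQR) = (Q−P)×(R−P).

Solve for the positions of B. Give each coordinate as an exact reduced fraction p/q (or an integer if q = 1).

1. B_x = 16/3  [2·signedArea(BCA) = -136/3 ∩ 2·signedArea(BCD) = 136/3]
2. B_y = 4/3  [2·signedArea(BCA) = -136/3 ∩ 2·signedArea(BCD) = 136/3]
   → B = (16/3, 4/3)

B = (16/3, 4/3)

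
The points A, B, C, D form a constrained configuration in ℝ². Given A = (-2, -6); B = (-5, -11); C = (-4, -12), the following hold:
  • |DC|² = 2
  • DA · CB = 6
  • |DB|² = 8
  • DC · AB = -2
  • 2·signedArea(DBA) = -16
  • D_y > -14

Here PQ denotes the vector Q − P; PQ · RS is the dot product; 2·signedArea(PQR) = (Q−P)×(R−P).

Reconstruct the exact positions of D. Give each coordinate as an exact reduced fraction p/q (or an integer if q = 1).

1. D_x = -3  [2·signedArea(DBA) = -16 ∩ DC · AB = -2]
2. D_y = -13  [2·signedArea(DBA) = -16 ∩ DC · AB = -2]
   → D = (-3, -13)

D = (-3, -13)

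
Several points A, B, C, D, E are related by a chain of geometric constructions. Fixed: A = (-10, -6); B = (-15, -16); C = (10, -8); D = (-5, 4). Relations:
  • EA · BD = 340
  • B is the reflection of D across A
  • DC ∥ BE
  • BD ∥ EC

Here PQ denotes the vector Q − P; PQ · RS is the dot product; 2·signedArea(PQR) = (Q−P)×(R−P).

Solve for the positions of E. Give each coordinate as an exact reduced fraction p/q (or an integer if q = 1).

1. E_x = 0  [BD ∥ EC ∩ DC ∥ BE]
2. E_y = -28  [BD ∥ EC ∩ DC ∥ BE]
   → E = (0, -28)

E = (0, -28)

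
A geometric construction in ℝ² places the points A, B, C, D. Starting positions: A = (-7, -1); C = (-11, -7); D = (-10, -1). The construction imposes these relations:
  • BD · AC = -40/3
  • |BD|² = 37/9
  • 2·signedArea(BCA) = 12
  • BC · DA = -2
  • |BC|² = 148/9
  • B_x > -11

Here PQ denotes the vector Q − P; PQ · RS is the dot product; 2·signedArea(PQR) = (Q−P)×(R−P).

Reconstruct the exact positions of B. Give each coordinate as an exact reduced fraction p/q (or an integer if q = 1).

1. B_x = -31/3  [BD · AC = -40/3 ∩ 2·signedArea(BCA) = 12]
2. B_y = -3  [BD · AC = -40/3 ∩ 2·signedArea(BCA) = 12]
   → B = (-31/3, -3)

B = (-31/3, -3)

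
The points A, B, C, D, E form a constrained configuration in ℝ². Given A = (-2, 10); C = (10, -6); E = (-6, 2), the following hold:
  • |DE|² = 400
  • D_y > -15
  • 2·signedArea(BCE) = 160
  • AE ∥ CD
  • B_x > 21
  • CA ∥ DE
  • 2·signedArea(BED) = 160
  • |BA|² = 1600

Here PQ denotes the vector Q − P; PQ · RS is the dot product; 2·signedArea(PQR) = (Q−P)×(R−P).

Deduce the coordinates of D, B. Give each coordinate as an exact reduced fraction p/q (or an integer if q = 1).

B = (22, -22)
D = (6, -14)

1. D_x = 6  [CA ∥ DE ∩ AE ∥ CD]
2. D_y = -14  [CA ∥ DE ∩ AE ∥ CD]
   → D = (6, -14)
3. B_x = 22  [2·signedArea(BED) = 160 ∩ 2·signedArea(BCE) = 160]
4. B_y = -22  [2·signedArea(BED) = 160 ∩ 2·signedArea(BCE) = 160]
   → B = (22, -22)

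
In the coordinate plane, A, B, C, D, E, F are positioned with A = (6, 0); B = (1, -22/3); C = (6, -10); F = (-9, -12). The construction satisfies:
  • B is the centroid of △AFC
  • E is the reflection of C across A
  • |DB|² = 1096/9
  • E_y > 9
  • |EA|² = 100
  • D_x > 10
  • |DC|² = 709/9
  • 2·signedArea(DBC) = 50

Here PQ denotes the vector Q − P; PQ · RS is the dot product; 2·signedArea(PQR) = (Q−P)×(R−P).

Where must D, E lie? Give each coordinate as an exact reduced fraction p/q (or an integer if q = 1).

D = (11, -8/3)
E = (6, 10)

1. D_x = 11  [line 8/3·x + 5·y + -16 = 0 ∩ |DB|² = 1096/9]
2. D_y = -8/3  [line 8/3·x + 5·y + -16 = 0 ∩ |DB|² = 1096/9]
   → D = (11, -8/3)
3. E_x = 6  [E is the reflection of C across A]
4. E_y = 10  [E is the reflection of C across A]
   → E = (6, 10)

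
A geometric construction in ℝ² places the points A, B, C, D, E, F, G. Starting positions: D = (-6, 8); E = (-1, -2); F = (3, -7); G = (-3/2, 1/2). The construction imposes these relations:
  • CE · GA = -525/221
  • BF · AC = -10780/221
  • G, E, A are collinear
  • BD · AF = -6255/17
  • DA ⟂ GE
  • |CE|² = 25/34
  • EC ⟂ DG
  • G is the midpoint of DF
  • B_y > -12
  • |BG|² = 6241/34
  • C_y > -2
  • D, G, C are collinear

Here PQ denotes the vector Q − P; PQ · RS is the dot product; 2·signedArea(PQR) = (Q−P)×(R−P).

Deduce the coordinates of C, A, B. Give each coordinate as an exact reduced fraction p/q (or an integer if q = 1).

1. C_x = -9/34  [D, G, C are collinear ∩ EC ⟂ DG]
2. C_y = -53/34  [D, G, C are collinear ∩ EC ⟂ DG]
   → C = (-9/34, -53/34)
3. A_x = -81/26  [G, E, A are collinear ∩ DA ⟂ GE]
4. A_y = 223/26  [G, E, A are collinear ∩ DA ⟂ GE]
   → A = (-81/26, 223/26)
5. B_x = 93/17  [BF · AC = -10780/221 ∩ BD · AF = -6255/17]
6. B_y = -189/17  [BF · AC = -10780/221 ∩ BD · AF = -6255/17]
   → B = (93/17, -189/17)

A = (-81/26, 223/26)
B = (93/17, -189/17)
C = (-9/34, -53/34)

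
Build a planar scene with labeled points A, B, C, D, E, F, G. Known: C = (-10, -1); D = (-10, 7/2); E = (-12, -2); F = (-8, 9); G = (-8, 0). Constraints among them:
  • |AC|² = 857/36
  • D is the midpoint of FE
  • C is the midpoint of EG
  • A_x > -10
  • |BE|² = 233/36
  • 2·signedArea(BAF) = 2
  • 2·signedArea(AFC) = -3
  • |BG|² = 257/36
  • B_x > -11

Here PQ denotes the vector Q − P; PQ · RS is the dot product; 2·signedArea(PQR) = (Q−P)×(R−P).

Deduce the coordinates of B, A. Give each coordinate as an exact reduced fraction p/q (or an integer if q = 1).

1. A_x = -28/3  [line 10·x + -2·y + 101 = 0 ∩ |AC|² = 857/36]
2. A_y = 23/6  [line 10·x + -2·y + 101 = 0 ∩ |AC|² = 857/36]
   → A = (-28/3, 23/6)
3. B_x = -32/3  [line -31/6·x + 4/3·y + -166/3 = 0 ∩ |BE|² = 233/36]
4. B_y = 1/6  [line -31/6·x + 4/3·y + -166/3 = 0 ∩ |BE|² = 233/36]
   → B = (-32/3, 1/6)

A = (-28/3, 23/6)
B = (-32/3, 1/6)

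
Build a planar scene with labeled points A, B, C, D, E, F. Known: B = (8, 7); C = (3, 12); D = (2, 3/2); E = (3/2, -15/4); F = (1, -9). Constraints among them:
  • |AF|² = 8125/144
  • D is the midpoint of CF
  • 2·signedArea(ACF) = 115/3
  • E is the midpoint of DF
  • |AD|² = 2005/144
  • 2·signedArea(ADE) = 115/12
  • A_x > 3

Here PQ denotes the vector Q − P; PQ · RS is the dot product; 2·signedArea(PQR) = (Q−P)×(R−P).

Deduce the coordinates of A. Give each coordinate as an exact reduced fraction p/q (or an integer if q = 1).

1. A_x = 7/2  [line 21·x + -2·y + -232/3 = 0 ∩ |AF|² = 8125/144]
2. A_y = -23/12  [line 21·x + -2·y + -232/3 = 0 ∩ |AF|² = 8125/144]
   → A = (7/2, -23/12)

A = (7/2, -23/12)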